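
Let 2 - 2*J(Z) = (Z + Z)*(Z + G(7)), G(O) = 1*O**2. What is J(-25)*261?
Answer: 156861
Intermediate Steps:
G(O) = O**2
J(Z) = 1 - Z*(49 + Z) (J(Z) = 1 - (Z + Z)*(Z + 7**2)/2 = 1 - 2*Z*(Z + 49)/2 = 1 - 2*Z*(49 + Z)/2 = 1 - Z*(49 + Z))
J(-25)*261 = (1 - 1*(-25)**2 - 49*(-25))*261 = (1 - 1*625 + 1225)*261 = (1 - 625 + 1225)*261 = 601*261 = 156861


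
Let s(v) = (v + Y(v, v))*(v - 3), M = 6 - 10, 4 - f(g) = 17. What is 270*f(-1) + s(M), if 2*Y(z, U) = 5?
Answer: -6999/2 ≈ -3499.5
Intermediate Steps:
Y(z, U) = 5/2 (Y(z, U) = (½)*5 = 5/2)
f(g) = -13 (f(g) = 4 - 1*17 = 4 - 17 = -13)
M = -4
s(v) = (-3 + v)*(5/2 + v) (s(v) = (v + 5/2)*(v - 3) = (5/2 + v)*(-3 + v) = (-3 + v)*(5/2 + v))
270*f(-1) + s(M) = 270*(-13) + (-15/2 + (-4)² - ½*(-4)) = -3510 + (-15/2 + 16 + 2) = -3510 + 21/2 = -6999/2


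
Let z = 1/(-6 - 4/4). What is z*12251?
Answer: -12251/7 ≈ -1750.1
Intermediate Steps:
z = -⅐ (z = 1/(-6 - 4*¼) = 1/(-6 - 1) = 1/(-7) = -⅐ ≈ -0.14286)
z*12251 = -⅐*12251 = -12251/7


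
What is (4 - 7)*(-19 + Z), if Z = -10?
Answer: 87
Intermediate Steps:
(4 - 7)*(-19 + Z) = (4 - 7)*(-19 - 10) = -3*(-29) = 87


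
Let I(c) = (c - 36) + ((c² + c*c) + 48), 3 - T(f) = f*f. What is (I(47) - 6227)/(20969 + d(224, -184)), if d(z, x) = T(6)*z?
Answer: -1750/13577 ≈ -0.12889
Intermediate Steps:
T(f) = 3 - f² (T(f) = 3 - f*f = 3 - f²)
d(z, x) = -33*z (d(z, x) = (3 - 1*6²)*z = (3 - 1*36)*z = (3 - 36)*z = -33*z)
I(c) = 12 + c + 2*c² (I(c) = (-36 + c) + ((c² + c²) + 48) = (-36 + c) + (2*c² + 48) = (-36 + c) + (48 + 2*c²) = 12 + c + 2*c²)
(I(47) - 6227)/(20969 + d(224, -184)) = ((12 + 47 + 2*47²) - 6227)/(20969 - 33*224) = ((12 + 47 + 2*2209) - 6227)/(20969 - 7392) = ((12 + 47 + 4418) - 6227)/13577 = (4477 - 6227)*(1/13577) = -1750*1/13577 = -1750/13577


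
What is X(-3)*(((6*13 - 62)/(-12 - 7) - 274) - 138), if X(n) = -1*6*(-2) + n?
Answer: -70596/19 ≈ -3715.6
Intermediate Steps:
X(n) = 12 + n (X(n) = -6*(-2) + n = 12 + n)
X(-3)*(((6*13 - 62)/(-12 - 7) - 274) - 138) = (12 - 3)*(((6*13 - 62)/(-12 - 7) - 274) - 138) = 9*(((78 - 62)/(-19) - 274) - 138) = 9*((16*(-1/19) - 274) - 138) = 9*((-16/19 - 274) - 138) = 9*(-5222/19 - 138) = 9*(-7844/19) = -70596/19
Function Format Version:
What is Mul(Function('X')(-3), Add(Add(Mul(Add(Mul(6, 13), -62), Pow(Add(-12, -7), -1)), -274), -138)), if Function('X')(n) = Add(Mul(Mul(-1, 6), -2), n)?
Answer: Rational(-70596, 19) ≈ -3715.6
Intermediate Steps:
Function('X')(n) = Add(12, n) (Function('X')(n) = Add(Mul(-6, -2), n) = Add(12, n))
Mul(Function('X')(-3), Add(Add(Mul(Add(Mul(6, 13), -62), Pow(Add(-12, -7), -1)), -274), -138)) = Mul(Add(12, -3), Add(Add(Mul(Add(Mul(6, 13), -62), Pow(Add(-12, -7), -1)), -274), -138)) = Mul(9, Add(Add(Mul(Add(78, -62), Pow(-19, -1)), -274), -138)) = Mul(9, Add(Add(Mul(16, Rational(-1, 19)), -274), -138)) = Mul(9, Add(Add(Rational(-16, 19), -274), -138)) = Mul(9, Add(Rational(-5222, 19), -138)) = Mul(9, Rational(-7844, 19)) = Rational(-70596, 19)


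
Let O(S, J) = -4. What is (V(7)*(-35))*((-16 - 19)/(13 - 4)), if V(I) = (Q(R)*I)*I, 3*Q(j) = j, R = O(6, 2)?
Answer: -240100/27 ≈ -8892.6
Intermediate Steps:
R = -4
Q(j) = j/3
V(I) = -4*I²/3 (V(I) = (((⅓)*(-4))*I)*I = (-4*I/3)*I = -4*I²/3)
(V(7)*(-35))*((-16 - 19)/(13 - 4)) = (-4/3*7²*(-35))*((-16 - 19)/(13 - 4)) = (-4/3*49*(-35))*(-35/9) = (-196/3*(-35))*(-35*⅑) = (6860/3)*(-35/9) = -240100/27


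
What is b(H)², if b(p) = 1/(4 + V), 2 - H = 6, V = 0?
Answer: 1/16 ≈ 0.062500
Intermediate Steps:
H = -4 (H = 2 - 1*6 = 2 - 6 = -4)
b(p) = ¼ (b(p) = 1/(4 + 0) = 1/4 = ¼)
b(H)² = (¼)² = 1/16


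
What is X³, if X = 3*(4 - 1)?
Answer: 729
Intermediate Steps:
X = 9 (X = 3*3 = 9)
X³ = 9³ = 729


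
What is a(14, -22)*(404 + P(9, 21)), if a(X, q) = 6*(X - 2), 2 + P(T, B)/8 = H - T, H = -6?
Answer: 19296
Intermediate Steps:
P(T, B) = -64 - 8*T (P(T, B) = -16 + 8*(-6 - T) = -16 + (-48 - 8*T) = -64 - 8*T)
a(X, q) = -12 + 6*X (a(X, q) = 6*(-2 + X) = -12 + 6*X)
a(14, -22)*(404 + P(9, 21)) = (-12 + 6*14)*(404 + (-64 - 8*9)) = (-12 + 84)*(404 + (-64 - 72)) = 72*(404 - 136) = 72*268 = 19296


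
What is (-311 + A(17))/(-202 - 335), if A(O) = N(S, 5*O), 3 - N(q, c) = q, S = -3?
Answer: 305/537 ≈ 0.56797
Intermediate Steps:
N(q, c) = 3 - q
A(O) = 6 (A(O) = 3 - 1*(-3) = 3 + 3 = 6)
(-311 + A(17))/(-202 - 335) = (-311 + 6)/(-202 - 335) = -305/(-537) = -305*(-1/537) = 305/537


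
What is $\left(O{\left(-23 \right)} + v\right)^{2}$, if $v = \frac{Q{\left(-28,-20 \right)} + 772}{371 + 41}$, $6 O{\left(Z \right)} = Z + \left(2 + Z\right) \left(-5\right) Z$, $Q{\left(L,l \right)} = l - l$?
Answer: $\frac{15619500484}{95481} \approx 1.6359 \cdot 10^{5}$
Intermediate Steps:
$Q{\left(L,l \right)} = 0$
$O{\left(Z \right)} = \frac{Z}{6} + \frac{Z \left(-10 - 5 Z\right)}{6}$ ($O{\left(Z \right)} = \frac{Z + \left(2 + Z\right) \left(-5\right) Z}{6} = \frac{Z + \left(-10 - 5 Z\right) Z}{6} = \frac{Z + Z \left(-10 - 5 Z\right)}{6} = \frac{Z}{6} + \frac{Z \left(-10 - 5 Z\right)}{6}$)
$v = \frac{193}{103}$ ($v = \frac{0 + 772}{371 + 41} = \frac{772}{412} = 772 \cdot \frac{1}{412} = \frac{193}{103} \approx 1.8738$)
$\left(O{\left(-23 \right)} + v\right)^{2} = \left(\left(- \frac{1}{6}\right) \left(-23\right) \left(9 + 5 \left(-23\right)\right) + \frac{193}{103}\right)^{2} = \left(\left(- \frac{1}{6}\right) \left(-23\right) \left(9 - 115\right) + \frac{193}{103}\right)^{2} = \left(\left(- \frac{1}{6}\right) \left(-23\right) \left(-106\right) + \frac{193}{103}\right)^{2} = \left(- \frac{1219}{3} + \frac{193}{103}\right)^{2} = \left(- \frac{124978}{309}\right)^{2} = \frac{15619500484}{95481}$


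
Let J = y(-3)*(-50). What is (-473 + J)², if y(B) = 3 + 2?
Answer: 522729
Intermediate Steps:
y(B) = 5
J = -250 (J = 5*(-50) = -250)
(-473 + J)² = (-473 - 250)² = (-723)² = 522729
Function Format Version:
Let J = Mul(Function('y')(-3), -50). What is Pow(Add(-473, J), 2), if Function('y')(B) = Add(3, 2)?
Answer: 522729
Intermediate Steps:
Function('y')(B) = 5
J = -250 (J = Mul(5, -50) = -250)
Pow(Add(-473, J), 2) = Pow(Add(-473, -250), 2) = Pow(-723, 2) = 522729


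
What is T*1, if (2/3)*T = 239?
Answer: 717/2 ≈ 358.50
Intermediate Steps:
T = 717/2 (T = (3/2)*239 = 717/2 ≈ 358.50)
T*1 = (717/2)*1 = 717/2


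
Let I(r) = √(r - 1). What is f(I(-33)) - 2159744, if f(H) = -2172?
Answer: -2161916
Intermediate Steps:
I(r) = √(-1 + r)
f(I(-33)) - 2159744 = -2172 - 2159744 = -2161916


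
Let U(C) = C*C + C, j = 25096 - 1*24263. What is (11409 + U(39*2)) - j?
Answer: 16738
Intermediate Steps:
j = 833 (j = 25096 - 24263 = 833)
U(C) = C + C² (U(C) = C² + C = C + C²)
(11409 + U(39*2)) - j = (11409 + (39*2)*(1 + 39*2)) - 1*833 = (11409 + 78*(1 + 78)) - 833 = (11409 + 78*79) - 833 = (11409 + 6162) - 833 = 17571 - 833 = 16738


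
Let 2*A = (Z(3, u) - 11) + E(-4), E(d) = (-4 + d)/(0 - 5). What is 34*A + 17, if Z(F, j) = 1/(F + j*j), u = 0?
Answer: -2057/15 ≈ -137.13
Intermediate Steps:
Z(F, j) = 1/(F + j²)
E(d) = ⅘ - d/5 (E(d) = (-4 + d)/(-5) = (-4 + d)*(-⅕) = ⅘ - d/5)
A = -68/15 (A = ((1/(3 + 0²) - 11) + (⅘ - ⅕*(-4)))/2 = ((1/(3 + 0) - 11) + (⅘ + ⅘))/2 = ((1/3 - 11) + 8/5)/2 = ((⅓ - 11) + 8/5)/2 = (-32/3 + 8/5)/2 = (½)*(-136/15) = -68/15 ≈ -4.5333)
34*A + 17 = 34*(-68/15) + 17 = -2312/15 + 17 = -2057/15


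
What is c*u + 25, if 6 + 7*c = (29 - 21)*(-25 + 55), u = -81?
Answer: -18779/7 ≈ -2682.7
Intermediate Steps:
c = 234/7 (c = -6/7 + ((29 - 21)*(-25 + 55))/7 = -6/7 + (8*30)/7 = -6/7 + (1/7)*240 = -6/7 + 240/7 = 234/7 ≈ 33.429)
c*u + 25 = (234/7)*(-81) + 25 = -18954/7 + 25 = -18779/7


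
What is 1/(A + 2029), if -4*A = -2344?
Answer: 1/2615 ≈ 0.00038241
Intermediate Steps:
A = 586 (A = -1/4*(-2344) = 586)
1/(A + 2029) = 1/(586 + 2029) = 1/2615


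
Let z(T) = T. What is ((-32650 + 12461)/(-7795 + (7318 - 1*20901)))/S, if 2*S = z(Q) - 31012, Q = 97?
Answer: -20189/330450435 ≈ -6.1095e-5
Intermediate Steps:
S = -30915/2 (S = (97 - 31012)/2 = (½)*(-30915) = -30915/2 ≈ -15458.)
((-32650 + 12461)/(-7795 + (7318 - 1*20901)))/S = ((-32650 + 12461)/(-7795 + (7318 - 1*20901)))/(-30915/2) = -20189/(-7795 + (7318 - 20901))*(-2/30915) = -20189/(-7795 - 13583)*(-2/30915) = -20189/(-21378)*(-2/30915) = -20189*(-1/21378)*(-2/30915) = (20189/21378)*(-2/30915) = -20189/330450435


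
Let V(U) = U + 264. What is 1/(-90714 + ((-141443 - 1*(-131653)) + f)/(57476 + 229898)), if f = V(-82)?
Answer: -143687/13034427322 ≈ -1.1024e-5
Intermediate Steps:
V(U) = 264 + U
f = 182 (f = 264 - 82 = 182)
1/(-90714 + ((-141443 - 1*(-131653)) + f)/(57476 + 229898)) = 1/(-90714 + ((-141443 - 1*(-131653)) + 182)/(57476 + 229898)) = 1/(-90714 + ((-141443 + 131653) + 182)/287374) = 1/(-90714 + (-9790 + 182)*(1/287374)) = 1/(-90714 - 9608*1/287374) = 1/(-90714 - 4804/143687) = 1/(-13034427322/143687) = -143687/13034427322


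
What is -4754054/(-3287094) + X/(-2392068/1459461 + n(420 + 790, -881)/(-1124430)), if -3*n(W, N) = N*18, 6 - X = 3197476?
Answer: 53235193022268116772031/27366353436955241 ≈ 1.9453e+6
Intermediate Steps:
X = -3197470 (X = 6 - 1*3197476 = 6 - 3197476 = -3197470)
n(W, N) = -6*N (n(W, N) = -N*18/3 = -6*N)
-4754054/(-3287094) + X/(-2392068/1459461 + n(420 + 790, -881)/(-1124430)) = -4754054/(-3287094) - 3197470/(-2392068/1459461 - 6*(-881)/(-1124430)) = -4754054*(-1/3287094) - 3197470/(-2392068*1/1459461 + 5286*(-1/1124430)) = 2377027/1643547 - 3197470/(-797356/486487 - 881/187405) = 2377027/1643547 - 3197470/(-149857096227/91170096235) = 2377027/1643547 - 3197470*(-91170096235/149857096227) = 2377027/1643547 + 291513647608525450/149857096227 = 53235193022268116772031/27366353436955241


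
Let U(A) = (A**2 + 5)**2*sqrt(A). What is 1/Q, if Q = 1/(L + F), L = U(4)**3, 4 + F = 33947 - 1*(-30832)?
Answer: 686193743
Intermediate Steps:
U(A) = sqrt(A)*(5 + A**2)**2 (U(A) = (5 + A**2)**2*sqrt(A) = sqrt(A)*(5 + A**2)**2)
F = 64775 (F = -4 + (33947 - 1*(-30832)) = -4 + (33947 + 30832) = -4 + 64779 = 64775)
L = 686128968 (L = (sqrt(4)*(5 + 4**2)**2)**3 = (2*(5 + 16)**2)**3 = (2*21**2)**3 = (2*441)**3 = 882**3 = 686128968)
Q = 1/686193743 (Q = 1/(686128968 + 64775) = 1/686193743 ≈ 1.4573e-9)
1/Q = 1/(1/686193743) = 686193743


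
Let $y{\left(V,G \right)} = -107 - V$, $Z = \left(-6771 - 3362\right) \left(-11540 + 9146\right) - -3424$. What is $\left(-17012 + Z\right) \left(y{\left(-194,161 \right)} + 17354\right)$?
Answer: $422853800974$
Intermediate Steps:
$Z = 24261826$ ($Z = \left(-10133\right) \left(-2394\right) + 3424 = 24258402 + 3424 = 24261826$)
$\left(-17012 + Z\right) \left(y{\left(-194,161 \right)} + 17354\right) = \left(-17012 + 24261826\right) \left(\left(-107 - -194\right) + 17354\right) = 24244814 \left(\left(-107 + 194\right) + 17354\right) = 24244814 \left(87 + 17354\right) = 24244814 \cdot 17441 = 422853800974$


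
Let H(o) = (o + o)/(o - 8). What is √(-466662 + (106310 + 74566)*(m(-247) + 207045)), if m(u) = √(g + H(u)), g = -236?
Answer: √(270569059376550 + 5124820*I*√15219930)/85 ≈ 1.9352e+5 + 7.1498*I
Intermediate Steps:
H(o) = 2*o/(-8 + o) (H(o) = (2*o)/(-8 + o) = 2*o/(-8 + o))
m(u) = √(-236 + 2*u/(-8 + u))
√(-466662 + (106310 + 74566)*(m(-247) + 207045)) = √(-466662 + (106310 + 74566)*(√2*√((944 - 117*(-247))/(-8 - 247)) + 207045)) = √(-466662 + 180876*(√2*√((944 + 28899)/(-255)) + 207045)) = √(-466662 + 180876*(√2*√(-1/255*29843) + 207045)) = √(-466662 + 180876*(√2*√(-29843/255) + 207045)) = √(-466662 + 180876*(√2*(I*√7609965/255) + 207045)) = √(-466662 + 180876*(I*√15219930/255 + 207045)) = √(-466662 + 180876*(207045 + I*√15219930/255)) = √(-466662 + (37449471420 + 60292*I*√15219930/85)) = √(37449004758 + 60292*I*√15219930/85)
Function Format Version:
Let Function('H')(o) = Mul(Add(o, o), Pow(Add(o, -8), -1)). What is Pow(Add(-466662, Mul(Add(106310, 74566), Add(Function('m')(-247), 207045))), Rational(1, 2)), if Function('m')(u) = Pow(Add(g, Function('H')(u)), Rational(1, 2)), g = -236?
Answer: Mul(Rational(1, 85), Pow(Add(270569059376550, Mul(5124820, I, Pow(15219930, Rational(1, 2)))), Rational(1, 2))) ≈ Add(1.9352e+5, Mul(7.1498, I))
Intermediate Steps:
Function('H')(o) = Mul(2, o, Pow(Add(-8, o), -1)) (Function('H')(o) = Mul(Mul(2, o), Pow(Add(-8, o), -1)) = Mul(2, o, Pow(Add(-8, o), -1)))
Function('m')(u) = Pow(Add(-236, Mul(2, u, Pow(Add(-8, u), -1))), Rational(1, 2))
Pow(Add(-466662, Mul(Add(106310, 74566), Add(Function('m')(-247), 207045))), Rational(1, 2)) = Pow(Add(-466662, Mul(Add(106310, 74566), Add(Mul(Pow(2, Rational(1, 2)), Pow(Mul(Pow(Add(-8, -247), -1), Add(944, Mul(-117, -247))), Rational(1, 2))), 207045))), Rational(1, 2)) = Pow(Add(-466662, Mul(180876, Add(Mul(Pow(2, Rational(1, 2)), Pow(Mul(Pow(-255, -1), Add(944, 28899)), Rational(1, 2))), 207045))), Rational(1, 2)) = Pow(Add(-466662, Mul(180876, Add(Mul(Pow(2, Rational(1, 2)), Pow(Mul(Rational(-1, 255), 29843), Rational(1, 2))), 207045))), Rational(1, 2)) = Pow(Add(-466662, Mul(180876, Add(Mul(Pow(2, Rational(1, 2)), Pow(Rational(-29843, 255), Rational(1, 2))), 207045))), Rational(1, 2)) = Pow(Add(-466662, Mul(180876, Add(Mul(Pow(2, Rational(1, 2)), Mul(Rational(1, 255), I, Pow(7609965, Rational(1, 2)))), 207045))), Rational(1, 2)) = Pow(Add(-466662, Mul(180876, Add(Mul(Rational(1, 255), I, Pow(15219930, Rational(1, 2))), 207045))), Rational(1, 2)) = Pow(Add(-466662, Mul(180876, Add(207045, Mul(Rational(1, 255), I, Pow(15219930, Rational(1, 2)))))), Rational(1, 2)) = Pow(Add(-466662, Add(37449471420, Mul(Rational(60292, 85), I, Pow(15219930, Rational(1, 2))))), Rational(1, 2)) = Pow(Add(37449004758, Mul(Rational(60292, 85), I, Pow(15219930, Rational(1, 2)))), Rational(1, 2))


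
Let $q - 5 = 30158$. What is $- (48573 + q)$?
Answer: $-78736$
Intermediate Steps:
$q = 30163$ ($q = 5 + 30158 = 30163$)
$- (48573 + q) = - (48573 + 30163) = \left(-1\right) 78736 = -78736$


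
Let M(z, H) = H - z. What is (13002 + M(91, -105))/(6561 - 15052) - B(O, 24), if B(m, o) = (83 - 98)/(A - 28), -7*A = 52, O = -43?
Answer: -4067443/2105768 ≈ -1.9316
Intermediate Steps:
A = -52/7 (A = -1/7*52 = -52/7 ≈ -7.4286)
B(m, o) = 105/248 (B(m, o) = (83 - 98)/(-52/7 - 28) = -15/(-248/7) = -15*(-7/248) = 105/248)
(13002 + M(91, -105))/(6561 - 15052) - B(O, 24) = (13002 + (-105 - 1*91))/(6561 - 15052) - 1*105/248 = (13002 + (-105 - 91))/(-8491) - 105/248 = (13002 - 196)*(-1/8491) - 105/248 = 12806*(-1/8491) - 105/248 = -12806/8491 - 105/248 = -4067443/2105768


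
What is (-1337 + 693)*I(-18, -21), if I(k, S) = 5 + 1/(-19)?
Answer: -60536/19 ≈ -3186.1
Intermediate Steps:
I(k, S) = 94/19 (I(k, S) = 5 - 1/19 = 94/19)
(-1337 + 693)*I(-18, -21) = (-1337 + 693)*(94/19) = -644*94/19 = -60536/19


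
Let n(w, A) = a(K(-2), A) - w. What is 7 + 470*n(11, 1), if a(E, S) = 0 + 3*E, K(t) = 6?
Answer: 3297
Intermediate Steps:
a(E, S) = 3*E
n(w, A) = 18 - w (n(w, A) = 3*6 - w = 18 - w)
7 + 470*n(11, 1) = 7 + 470*(18 - 1*11) = 7 + 470*(18 - 11) = 7 + 470*7 = 7 + 3290 = 3297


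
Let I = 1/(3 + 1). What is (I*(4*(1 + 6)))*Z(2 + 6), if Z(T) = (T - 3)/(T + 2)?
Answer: 7/2 ≈ 3.5000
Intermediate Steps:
Z(T) = (-3 + T)/(2 + T)
I = ¼ (I = 1/4 = ¼ ≈ 0.25000)
(I*(4*(1 + 6)))*Z(2 + 6) = ((4*(1 + 6))/4)*((-3 + (2 + 6))/(2 + (2 + 6))) = ((4*7)/4)*((-3 + 8)/(2 + 8)) = ((¼)*28)*(5/10) = 7*((⅒)*5) = 7*(½) = 7/2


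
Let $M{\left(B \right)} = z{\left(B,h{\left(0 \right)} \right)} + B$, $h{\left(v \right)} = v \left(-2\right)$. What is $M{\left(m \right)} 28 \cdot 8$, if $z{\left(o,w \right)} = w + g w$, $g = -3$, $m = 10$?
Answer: $2240$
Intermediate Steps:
$h{\left(v \right)} = - 2 v$
$z{\left(o,w \right)} = - 2 w$ ($z{\left(o,w \right)} = w - 3 w = - 2 w$)
$M{\left(B \right)} = B$ ($M{\left(B \right)} = - 2 \left(\left(-2\right) 0\right) + B = \left(-2\right) 0 + B = 0 + B = B$)
$M{\left(m \right)} 28 \cdot 8 = 10 \cdot 28 \cdot 8 = 10 \cdot 224 = 2240$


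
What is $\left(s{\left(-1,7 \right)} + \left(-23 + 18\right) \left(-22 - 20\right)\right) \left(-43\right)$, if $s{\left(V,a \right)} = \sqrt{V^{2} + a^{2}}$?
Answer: $-9030 - 215 \sqrt{2} \approx -9334.1$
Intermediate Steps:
$\left(s{\left(-1,7 \right)} + \left(-23 + 18\right) \left(-22 - 20\right)\right) \left(-43\right) = \left(\sqrt{\left(-1\right)^{2} + 7^{2}} + \left(-23 + 18\right) \left(-22 - 20\right)\right) \left(-43\right) = \left(\sqrt{1 + 49} - -210\right) \left(-43\right) = \left(\sqrt{50} + 210\right) \left(-43\right) = \left(5 \sqrt{2} + 210\right) \left(-43\right) = \left(210 + 5 \sqrt{2}\right) \left(-43\right) = -9030 - 215 \sqrt{2}$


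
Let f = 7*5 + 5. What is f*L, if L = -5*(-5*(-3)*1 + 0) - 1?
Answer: -3040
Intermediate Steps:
f = 40 (f = 35 + 5 = 40)
L = -76 (L = -5*(15*1 + 0) - 1 = -5*(15 + 0) - 1 = -5*15 - 1 = -75 - 1 = -76)
f*L = 40*(-76) = -3040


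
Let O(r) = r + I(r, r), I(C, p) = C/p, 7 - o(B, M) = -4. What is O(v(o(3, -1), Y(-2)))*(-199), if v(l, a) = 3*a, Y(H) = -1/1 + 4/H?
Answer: 1592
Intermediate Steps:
o(B, M) = 11 (o(B, M) = 7 - 1*(-4) = 7 + 4 = 11)
Y(H) = -1 + 4/H (Y(H) = -1*1 + 4/H = -1 + 4/H)
O(r) = 1 + r (O(r) = r + r/r = r + 1 = 1 + r)
O(v(o(3, -1), Y(-2)))*(-199) = (1 + 3*((4 - 1*(-2))/(-2)))*(-199) = (1 + 3*(-(4 + 2)/2))*(-199) = (1 + 3*(-½*6))*(-199) = (1 + 3*(-3))*(-199) = (1 - 9)*(-199) = -8*(-199) = 1592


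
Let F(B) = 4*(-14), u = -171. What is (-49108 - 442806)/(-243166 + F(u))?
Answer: 245957/121611 ≈ 2.0225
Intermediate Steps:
F(B) = -56
(-49108 - 442806)/(-243166 + F(u)) = (-49108 - 442806)/(-243166 - 56) = -491914/(-243222) = -491914*(-1/243222) = 245957/121611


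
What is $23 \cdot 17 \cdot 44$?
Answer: $17204$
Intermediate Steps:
$23 \cdot 17 \cdot 44 = 391 \cdot 44 = 17204$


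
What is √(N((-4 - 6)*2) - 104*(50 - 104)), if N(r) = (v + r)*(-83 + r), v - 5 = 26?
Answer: √4483 ≈ 66.955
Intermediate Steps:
v = 31 (v = 5 + 26 = 31)
N(r) = (-83 + r)*(31 + r) (N(r) = (31 + r)*(-83 + r) = (-83 + r)*(31 + r))
√(N((-4 - 6)*2) - 104*(50 - 104)) = √((-2573 + ((-4 - 6)*2)² - 52*(-4 - 6)*2) - 104*(50 - 104)) = √((-2573 + (-10*2)² - (-520)*2) - 104*(-54)) = √((-2573 + (-20)² - 52*(-20)) + 5616) = √((-2573 + 400 + 1040) + 5616) = √(-1133 + 5616) = √4483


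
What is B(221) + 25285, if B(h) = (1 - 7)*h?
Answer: 23959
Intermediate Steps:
B(h) = -6*h
B(221) + 25285 = -6*221 + 25285 = -1326 + 25285 = 23959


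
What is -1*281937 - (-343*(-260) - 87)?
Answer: -371030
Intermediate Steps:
-1*281937 - (-343*(-260) - 87) = -281937 - (89180 - 87) = -281937 - 1*89093 = -281937 - 89093 = -371030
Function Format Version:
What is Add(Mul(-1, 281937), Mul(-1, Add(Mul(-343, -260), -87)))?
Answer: -371030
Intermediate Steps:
Add(Mul(-1, 281937), Mul(-1, Add(Mul(-343, -260), -87))) = Add(-281937, Mul(-1, Add(89180, -87))) = Add(-281937, Mul(-1, 89093)) = Add(-281937, -89093) = -371030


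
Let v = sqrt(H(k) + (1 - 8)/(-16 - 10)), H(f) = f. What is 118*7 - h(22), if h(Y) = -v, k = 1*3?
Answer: 826 + sqrt(2210)/26 ≈ 827.81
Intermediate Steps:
k = 3
v = sqrt(2210)/26 (v = sqrt(3 + (1 - 8)/(-16 - 10)) = sqrt(3 - 7/(-26)) = sqrt(3 - 7*(-1/26)) = sqrt(3 + 7/26) = sqrt(85/26) = sqrt(2210)/26 ≈ 1.8081)
h(Y) = -sqrt(2210)/26
118*7 - h(22) = 118*7 - (-1)*sqrt(2210)/26 = 826 + sqrt(2210)/26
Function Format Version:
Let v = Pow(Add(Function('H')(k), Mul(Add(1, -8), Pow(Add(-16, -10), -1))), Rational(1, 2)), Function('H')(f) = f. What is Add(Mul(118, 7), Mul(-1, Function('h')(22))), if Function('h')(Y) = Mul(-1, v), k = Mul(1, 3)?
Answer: Add(826, Mul(Rational(1, 26), Pow(2210, Rational(1, 2)))) ≈ 827.81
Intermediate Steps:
k = 3
v = Mul(Rational(1, 26), Pow(2210, Rational(1, 2))) (v = Pow(Add(3, Mul(Add(1, -8), Pow(Add(-16, -10), -1))), Rational(1, 2)) = Pow(Add(3, Mul(-7, Pow(-26, -1))), Rational(1, 2)) = Pow(Add(3, Mul(-7, Rational(-1, 26))), Rational(1, 2)) = Pow(Add(3, Rational(7, 26)), Rational(1, 2)) = Pow(Rational(85, 26), Rational(1, 2)) = Mul(Rational(1, 26), Pow(2210, Rational(1, 2))) ≈ 1.8081)
Function('h')(Y) = Mul(Rational(-1, 26), Pow(2210, Rational(1, 2))) (Function('h')(Y) = Mul(-1, Mul(Rational(1, 26), Pow(2210, Rational(1, 2)))) = Mul(Rational(-1, 26), Pow(2210, Rational(1, 2))))
Add(Mul(118, 7), Mul(-1, Function('h')(22))) = Add(Mul(118, 7), Mul(-1, Mul(Rational(-1, 26), Pow(2210, Rational(1, 2))))) = Add(826, Mul(Rational(1, 26), Pow(2210, Rational(1, 2))))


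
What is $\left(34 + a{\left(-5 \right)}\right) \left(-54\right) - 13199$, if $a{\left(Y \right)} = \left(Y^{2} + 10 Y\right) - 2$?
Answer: $-13577$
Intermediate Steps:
$a{\left(Y \right)} = -2 + Y^{2} + 10 Y$
$\left(34 + a{\left(-5 \right)}\right) \left(-54\right) - 13199 = \left(34 + \left(-2 + \left(-5\right)^{2} + 10 \left(-5\right)\right)\right) \left(-54\right) - 13199 = \left(34 - 27\right) \left(-54\right) - 13199 = 7 \left(-54\right) - 13199 = -378 - 13199 = -13577$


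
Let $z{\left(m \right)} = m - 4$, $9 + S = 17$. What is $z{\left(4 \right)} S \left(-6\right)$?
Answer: $0$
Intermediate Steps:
$S = 8$ ($S = -9 + 17 = 8$)
$z{\left(m \right)} = -4 + m$
$z{\left(4 \right)} S \left(-6\right) = \left(-4 + 4\right) 8 \left(-6\right) = 0 \cdot 8 \left(-6\right) = 0 \left(-6\right) = 0$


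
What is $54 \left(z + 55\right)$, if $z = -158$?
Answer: $-5562$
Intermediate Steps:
$54 \left(z + 55\right) = 54 \left(-158 + 55\right) = 54 \left(-103\right) = -5562$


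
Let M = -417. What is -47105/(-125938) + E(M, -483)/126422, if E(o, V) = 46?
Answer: 2980450729/7960666918 ≈ 0.37440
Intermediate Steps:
-47105/(-125938) + E(M, -483)/126422 = -47105/(-125938) + 46/126422 = -47105*(-1/125938) + 46*(1/126422) = 47105/125938 + 23/63211 = 2980450729/7960666918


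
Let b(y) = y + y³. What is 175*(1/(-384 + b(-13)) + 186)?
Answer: 84434525/2594 ≈ 32550.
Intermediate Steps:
175*(1/(-384 + b(-13)) + 186) = 175*(1/(-384 + (-13 + (-13)³)) + 186) = 175*(1/(-384 + (-13 - 2197)) + 186) = 175*(1/(-384 - 2210) + 186) = 175*(1/(-2594) + 186) = 175*(-1/2594 + 186) = 175*(482483/2594) = 84434525/2594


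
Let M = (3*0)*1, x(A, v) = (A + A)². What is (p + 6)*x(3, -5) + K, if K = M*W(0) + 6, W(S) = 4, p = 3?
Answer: 330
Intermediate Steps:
x(A, v) = 4*A² (x(A, v) = (2*A)² = 4*A²)
M = 0 (M = 0*1 = 0)
K = 6 (K = 0*4 + 6 = 0 + 6 = 6)
(p + 6)*x(3, -5) + K = (3 + 6)*(4*3²) + 6 = 9*(4*9) + 6 = 9*36 + 6 = 324 + 6 = 330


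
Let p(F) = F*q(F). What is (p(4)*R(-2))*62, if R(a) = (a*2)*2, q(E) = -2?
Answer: 3968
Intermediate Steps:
R(a) = 4*a (R(a) = (2*a)*2 = 4*a)
p(F) = -2*F (p(F) = F*(-2) = -2*F)
(p(4)*R(-2))*62 = ((-2*4)*(4*(-2)))*62 = -8*(-8)*62 = 64*62 = 3968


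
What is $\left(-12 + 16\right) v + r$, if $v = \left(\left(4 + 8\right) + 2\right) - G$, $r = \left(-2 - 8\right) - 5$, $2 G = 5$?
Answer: $31$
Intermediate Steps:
$G = \frac{5}{2}$ ($G = \frac{1}{2} \cdot 5 = \frac{5}{2} \approx 2.5$)
$r = -15$ ($r = -10 - 5 = -15$)
$v = \frac{23}{2}$ ($v = \left(\left(4 + 8\right) + 2\right) - \frac{5}{2} = \left(12 + 2\right) - \frac{5}{2} = 14 - \frac{5}{2} = \frac{23}{2} \approx 11.5$)
$\left(-12 + 16\right) v + r = \left(-12 + 16\right) \frac{23}{2} - 15 = 4 \cdot \frac{23}{2} - 15 = 46 - 15 = 31$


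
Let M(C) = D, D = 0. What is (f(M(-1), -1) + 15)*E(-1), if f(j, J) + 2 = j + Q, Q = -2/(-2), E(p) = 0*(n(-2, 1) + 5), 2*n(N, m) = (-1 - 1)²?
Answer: 0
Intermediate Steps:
M(C) = 0
n(N, m) = 2 (n(N, m) = (-1 - 1)²/2 = (½)*(-2)² = (½)*4 = 2)
E(p) = 0 (E(p) = 0*(2 + 5) = 0*7 = 0)
Q = 1 (Q = -2*(-½) = 1)
f(j, J) = -1 + j (f(j, J) = -2 + (j + 1) = -2 + (1 + j) = -1 + j)
(f(M(-1), -1) + 15)*E(-1) = ((-1 + 0) + 15)*0 = (-1 + 15)*0 = 14*0 = 0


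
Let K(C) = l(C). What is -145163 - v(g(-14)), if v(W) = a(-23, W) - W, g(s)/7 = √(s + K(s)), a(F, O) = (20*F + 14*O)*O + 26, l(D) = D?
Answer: -125981 + 6454*I*√7 ≈ -1.2598e+5 + 17076.0*I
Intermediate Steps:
K(C) = C
a(F, O) = 26 + O*(14*O + 20*F) (a(F, O) = (14*O + 20*F)*O + 26 = O*(14*O + 20*F) + 26 = 26 + O*(14*O + 20*F))
g(s) = 7*√2*√s (g(s) = 7*√(s + s) = 7*√(2*s) = 7*(√2*√s) = 7*√2*√s)
v(W) = 26 - 461*W + 14*W² (v(W) = (26 + 14*W² + 20*(-23)*W) - W = (26 + 14*W² - 460*W) - W = (26 - 460*W + 14*W²) - W = 26 - 461*W + 14*W²)
-145163 - v(g(-14)) = -145163 - (26 - 3227*√2*√(-14) + 14*(7*√2*√(-14))²) = -145163 - (26 - 3227*√2*I*√14 + 14*(7*√2*(I*√14))²) = -145163 - (26 - 6454*I*√7 + 14*(14*I*√7)²) = -145163 - (26 - 6454*I*√7 + 14*(-1372)) = -145163 - (26 - 6454*I*√7 - 19208) = -145163 - (-19182 - 6454*I*√7) = -145163 + (19182 + 6454*I*√7) = -125981 + 6454*I*√7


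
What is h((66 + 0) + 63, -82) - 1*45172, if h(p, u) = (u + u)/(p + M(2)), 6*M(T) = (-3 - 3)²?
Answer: -6098384/135 ≈ -45173.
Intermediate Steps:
M(T) = 6 (M(T) = (-3 - 3)²/6 = (⅙)*(-6)² = (⅙)*36 = 6)
h(p, u) = 2*u/(6 + p) (h(p, u) = (u + u)/(p + 6) = (2*u)/(6 + p) = 2*u/(6 + p))
h((66 + 0) + 63, -82) - 1*45172 = 2*(-82)/(6 + ((66 + 0) + 63)) - 1*45172 = 2*(-82)/(6 + (66 + 63)) - 45172 = 2*(-82)/(6 + 129) - 45172 = 2*(-82)/135 - 45172 = 2*(-82)*(1/135) - 45172 = -164/135 - 45172 = -6098384/135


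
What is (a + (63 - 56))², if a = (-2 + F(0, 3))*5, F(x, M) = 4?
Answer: 289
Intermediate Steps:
a = 10 (a = (-2 + 4)*5 = 2*5 = 10)
(a + (63 - 56))² = (10 + (63 - 56))² = (10 + 7)² = 17² = 289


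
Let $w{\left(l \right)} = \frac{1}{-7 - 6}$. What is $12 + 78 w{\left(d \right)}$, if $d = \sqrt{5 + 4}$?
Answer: $6$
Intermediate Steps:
$d = 3$ ($d = \sqrt{9} = 3$)
$w{\left(l \right)} = - \frac{1}{13}$ ($w{\left(l \right)} = \frac{1}{-13} = - \frac{1}{13}$)
$12 + 78 w{\left(d \right)} = 12 + 78 \left(- \frac{1}{13}\right) = 12 - 6 = 6$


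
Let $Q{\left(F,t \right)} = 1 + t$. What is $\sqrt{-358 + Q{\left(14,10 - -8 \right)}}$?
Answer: $i \sqrt{339} \approx 18.412 i$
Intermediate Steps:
$\sqrt{-358 + Q{\left(14,10 - -8 \right)}} = \sqrt{-358 + \left(1 + \left(10 - -8\right)\right)} = \sqrt{-358 + \left(1 + \left(10 + 8\right)\right)} = \sqrt{-358 + \left(1 + 18\right)} = \sqrt{-358 + 19} = \sqrt{-339} = i \sqrt{339}$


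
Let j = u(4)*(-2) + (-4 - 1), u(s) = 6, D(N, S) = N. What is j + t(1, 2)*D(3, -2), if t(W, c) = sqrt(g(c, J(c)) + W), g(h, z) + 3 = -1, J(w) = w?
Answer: -17 + 3*I*sqrt(3) ≈ -17.0 + 5.1962*I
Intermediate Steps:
j = -17 (j = 6*(-2) + (-4 - 1) = -12 - 5 = -17)
g(h, z) = -4 (g(h, z) = -3 - 1 = -4)
t(W, c) = sqrt(-4 + W)
j + t(1, 2)*D(3, -2) = -17 + sqrt(-4 + 1)*3 = -17 + sqrt(-3)*3 = -17 + (I*sqrt(3))*3 = -17 + 3*I*sqrt(3)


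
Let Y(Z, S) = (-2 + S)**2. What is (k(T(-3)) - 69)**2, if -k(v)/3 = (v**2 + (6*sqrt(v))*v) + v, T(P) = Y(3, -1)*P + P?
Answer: -1570959 - 2893320*I*sqrt(30) ≈ -1.571e+6 - 1.5847e+7*I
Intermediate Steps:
T(P) = 10*P (T(P) = (-2 - 1)**2*P + P = (-3)**2*P + P = 9*P + P = 10*P)
k(v) = -18*v**(3/2) - 3*v - 3*v**2 (k(v) = -3*((v**2 + (6*sqrt(v))*v) + v) = -3*((v**2 + 6*v**(3/2)) + v) = -3*(v + v**2 + 6*v**(3/2)) = -18*v**(3/2) - 3*v - 3*v**2)
(k(T(-3)) - 69)**2 = ((-18*(-30*I*sqrt(30)) - 30*(-3) - 3*(10*(-3))**2) - 69)**2 = ((-(-540)*I*sqrt(30) - 3*(-30) - 3*(-30)**2) - 69)**2 = ((-(-540)*I*sqrt(30) + 90 - 3*900) - 69)**2 = ((540*I*sqrt(30) + 90 - 2700) - 69)**2 = ((-2610 + 540*I*sqrt(30)) - 69)**2 = (-2679 + 540*I*sqrt(30))**2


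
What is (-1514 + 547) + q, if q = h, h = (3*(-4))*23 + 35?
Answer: -1208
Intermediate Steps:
h = -241 (h = -12*23 + 35 = -276 + 35 = -241)
q = -241
(-1514 + 547) + q = (-1514 + 547) - 241 = -967 - 241 = -1208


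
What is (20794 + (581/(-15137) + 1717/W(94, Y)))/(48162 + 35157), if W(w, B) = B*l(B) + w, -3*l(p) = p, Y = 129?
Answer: 1716350458012/6877321980459 ≈ 0.24957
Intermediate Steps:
l(p) = -p/3
W(w, B) = w - B**2/3 (W(w, B) = B*(-B/3) + w = -B**2/3 + w = w - B**2/3)
(20794 + (581/(-15137) + 1717/W(94, Y)))/(48162 + 35157) = (20794 + (581/(-15137) + 1717/(94 - 1/3*129**2)))/(48162 + 35157) = (20794 + (581*(-1/15137) + 1717/(94 - 1/3*16641)))/83319 = (20794 + (-581/15137 + 1717/(94 - 5547)))*(1/83319) = (20794 + (-581/15137 + 1717/(-5453)))*(1/83319) = (20794 + (-581/15137 + 1717*(-1/5453)))*(1/83319) = (20794 + (-581/15137 - 1717/5453))*(1/83319) = (20794 - 29158422/82542061)*(1/83319) = (1716350458012/82542061)*(1/83319) = 1716350458012/6877321980459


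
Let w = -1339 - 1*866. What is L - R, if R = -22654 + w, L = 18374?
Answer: 43233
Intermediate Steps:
w = -2205 (w = -1339 - 866 = -2205)
R = -24859 (R = -22654 - 2205 = -24859)
L - R = 18374 - 1*(-24859) = 18374 + 24859 = 43233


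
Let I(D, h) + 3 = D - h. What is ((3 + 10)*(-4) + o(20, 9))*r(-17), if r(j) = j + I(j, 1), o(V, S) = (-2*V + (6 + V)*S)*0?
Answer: 1976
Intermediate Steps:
I(D, h) = -3 + D - h (I(D, h) = -3 + (D - h) = -3 + D - h)
o(V, S) = 0 (o(V, S) = (-2*V + S*(6 + V))*0 = 0)
r(j) = -4 + 2*j (r(j) = j + (-3 + j - 1*1) = j + (-3 + j - 1) = j + (-4 + j) = -4 + 2*j)
((3 + 10)*(-4) + o(20, 9))*r(-17) = ((3 + 10)*(-4) + 0)*(-4 + 2*(-17)) = (13*(-4) + 0)*(-4 - 34) = (-52 + 0)*(-38) = -52*(-38) = 1976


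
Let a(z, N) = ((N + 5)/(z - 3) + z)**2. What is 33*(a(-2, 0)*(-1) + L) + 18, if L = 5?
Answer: -114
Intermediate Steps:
a(z, N) = (z + (5 + N)/(-3 + z))**2 (a(z, N) = ((5 + N)/(-3 + z) + z)**2 = (z + (5 + N)/(-3 + z))**2)
33*(a(-2, 0)*(-1) + L) + 18 = 33*(((5 + 0 + (-2)**2 - 3*(-2))**2/(-3 - 2)**2)*(-1) + 5) + 18 = 33*(((5 + 0 + 4 + 6)**2/(-5)**2)*(-1) + 5) + 18 = 33*(((1/25)*15**2)*(-1) + 5) + 18 = 33*(((1/25)*225)*(-1) + 5) + 18 = 33*(9*(-1) + 5) + 18 = 33*(-9 + 5) + 18 = 33*(-4) + 18 = -132 + 18 = -114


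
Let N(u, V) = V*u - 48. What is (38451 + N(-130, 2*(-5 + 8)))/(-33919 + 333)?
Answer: -37623/33586 ≈ -1.1202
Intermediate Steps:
N(u, V) = -48 + V*u
(38451 + N(-130, 2*(-5 + 8)))/(-33919 + 333) = (38451 + (-48 + (2*(-5 + 8))*(-130)))/(-33919 + 333) = (38451 + (-48 + (2*3)*(-130)))/(-33586) = (38451 + (-48 + 6*(-130)))*(-1/33586) = (38451 + (-48 - 780))*(-1/33586) = (38451 - 828)*(-1/33586) = 37623*(-1/33586) = -37623/33586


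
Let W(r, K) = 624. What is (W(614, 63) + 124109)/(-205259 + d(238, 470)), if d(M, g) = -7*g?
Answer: -124733/208549 ≈ -0.59810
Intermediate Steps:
(W(614, 63) + 124109)/(-205259 + d(238, 470)) = (624 + 124109)/(-205259 - 7*470) = 124733/(-205259 - 3290) = 124733/(-208549) = 124733*(-1/208549) = -124733/208549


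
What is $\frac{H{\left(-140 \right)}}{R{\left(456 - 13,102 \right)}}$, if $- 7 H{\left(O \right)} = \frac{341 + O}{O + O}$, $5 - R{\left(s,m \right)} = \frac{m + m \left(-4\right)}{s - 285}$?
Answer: $\frac{15879}{1074080} \approx 0.014784$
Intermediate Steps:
$R{\left(s,m \right)} = 5 + \frac{3 m}{-285 + s}$ ($R{\left(s,m \right)} = 5 - \frac{m + m \left(-4\right)}{s - 285} = 5 - \frac{m - 4 m}{-285 + s} = 5 - \frac{\left(-3\right) m}{-285 + s} = 5 - - \frac{3 m}{-285 + s} = 5 + \frac{3 m}{-285 + s}$)
$H{\left(O \right)} = - \frac{341 + O}{14 O}$ ($H{\left(O \right)} = - \frac{\left(341 + O\right) \frac{1}{O + O}}{7} = - \frac{\left(341 + O\right) \frac{1}{2 O}}{7} = - \frac{\frac{1}{2} \frac{1}{O} \left(341 + O\right)}{7} = - \frac{341 + O}{14 O}$)
$\frac{H{\left(-140 \right)}}{R{\left(456 - 13,102 \right)}} = \frac{\frac{1}{14} \frac{1}{-140} \left(-341 - -140\right)}{\frac{1}{-285 + \left(456 - 13\right)} \left(-1425 + 3 \cdot 102 + 5 \left(456 - 13\right)\right)} = \frac{\frac{1}{14} \left(- \frac{1}{140}\right) \left(-341 + 140\right)}{\frac{1}{-285 + 443} \left(-1425 + 306 + 5 \cdot 443\right)} = \frac{\frac{1}{14} \left(- \frac{1}{140}\right) \left(-201\right)}{\frac{1}{158} \left(-1425 + 306 + 2215\right)} = \frac{201}{1960 \cdot \frac{1}{158} \cdot 1096} = \frac{201}{1960 \cdot \frac{548}{79}} = \frac{201}{1960} \cdot \frac{79}{548} = \frac{15879}{1074080}$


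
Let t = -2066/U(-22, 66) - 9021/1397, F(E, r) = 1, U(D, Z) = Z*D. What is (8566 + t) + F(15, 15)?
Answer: 789430339/92202 ≈ 8562.0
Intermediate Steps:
U(D, Z) = D*Z
t = -464195/92202 (t = -2066/((-22*66)) - 9021/1397 = -2066/(-1452) - 9021*1/1397 = -2066*(-1/1452) - 9021/1397 = 1033/726 - 9021/1397 = -464195/92202 ≈ -5.0345)
(8566 + t) + F(15, 15) = (8566 - 464195/92202) + 1 = 789338137/92202 + 1 = 789430339/92202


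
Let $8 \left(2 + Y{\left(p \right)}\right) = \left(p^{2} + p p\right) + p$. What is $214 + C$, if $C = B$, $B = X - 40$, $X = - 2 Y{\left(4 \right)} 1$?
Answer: $169$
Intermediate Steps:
$Y{\left(p \right)} = -2 + \frac{p^{2}}{4} + \frac{p}{8}$ ($Y{\left(p \right)} = -2 + \frac{\left(p^{2} + p p\right) + p}{8} = -2 + \frac{\left(p^{2} + p^{2}\right) + p}{8} = -2 + \frac{2 p^{2} + p}{8} = -2 + \frac{p + 2 p^{2}}{8} = -2 + \left(\frac{p^{2}}{4} + \frac{p}{8}\right) = -2 + \frac{p^{2}}{4} + \frac{p}{8}$)
$X = -5$ ($X = - 2 \left(-2 + \frac{4^{2}}{4} + \frac{1}{8} \cdot 4\right) 1 = - 2 \left(-2 + \frac{1}{4} \cdot 16 + \frac{1}{2}\right) 1 = - 2 \left(-2 + 4 + \frac{1}{2}\right) 1 = \left(-2\right) \frac{5}{2} \cdot 1 = \left(-5\right) 1 = -5$)
$B = -45$ ($B = -5 - 40 = -45$)
$C = -45$
$214 + C = 214 - 45 = 169$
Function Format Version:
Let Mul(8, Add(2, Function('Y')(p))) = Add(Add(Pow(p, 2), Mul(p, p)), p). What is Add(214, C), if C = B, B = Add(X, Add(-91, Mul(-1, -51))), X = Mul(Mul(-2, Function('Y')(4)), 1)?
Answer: 169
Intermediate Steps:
Function('Y')(p) = Add(-2, Mul(Rational(1, 4), Pow(p, 2)), Mul(Rational(1, 8), p)) (Function('Y')(p) = Add(-2, Mul(Rational(1, 8), Add(Add(Pow(p, 2), Mul(p, p)), p))) = Add(-2, Mul(Rational(1, 8), Add(Add(Pow(p, 2), Pow(p, 2)), p))) = Add(-2, Mul(Rational(1, 8), Add(Mul(2, Pow(p, 2)), p))) = Add(-2, Mul(Rational(1, 8), Add(p, Mul(2, Pow(p, 2))))) = Add(-2, Add(Mul(Rational(1, 4), Pow(p, 2)), Mul(Rational(1, 8), p))) = Add(-2, Mul(Rational(1, 4), Pow(p, 2)), Mul(Rational(1, 8), p)))
X = -5 (X = Mul(Mul(-2, Add(-2, Mul(Rational(1, 4), Pow(4, 2)), Mul(Rational(1, 8), 4))), 1) = Mul(Mul(-2, Add(-2, Mul(Rational(1, 4), 16), Rational(1, 2))), 1) = Mul(Mul(-2, Add(-2, 4, Rational(1, 2))), 1) = Mul(Mul(-2, Rational(5, 2)), 1) = Mul(-5, 1) = -5)
B = -45 (B = Add(-5, Add(-91, Mul(-1, -51))) = Add(-5, Add(-91, 51)) = Add(-5, -40) = -45)
C = -45
Add(214, C) = Add(214, -45) = 169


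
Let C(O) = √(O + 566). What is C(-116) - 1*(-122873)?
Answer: 122873 + 15*√2 ≈ 1.2289e+5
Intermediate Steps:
C(O) = √(566 + O)
C(-116) - 1*(-122873) = √(566 - 116) - 1*(-122873) = √450 + 122873 = 15*√2 + 122873 = 122873 + 15*√2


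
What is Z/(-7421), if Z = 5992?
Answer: -5992/7421 ≈ -0.80744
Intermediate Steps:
Z/(-7421) = 5992/(-7421) = 5992*(-1/7421) = -5992/7421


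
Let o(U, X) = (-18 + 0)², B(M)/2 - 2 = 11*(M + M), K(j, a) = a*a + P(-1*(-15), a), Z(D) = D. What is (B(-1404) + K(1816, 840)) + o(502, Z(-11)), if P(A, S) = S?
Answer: 644992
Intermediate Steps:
K(j, a) = a + a² (K(j, a) = a*a + a = a² + a = a + a²)
B(M) = 4 + 44*M (B(M) = 4 + 2*(11*(M + M)) = 4 + 2*(11*(2*M)) = 4 + 2*(22*M) = 4 + 44*M)
o(U, X) = 324 (o(U, X) = (-18)² = 324)
(B(-1404) + K(1816, 840)) + o(502, Z(-11)) = ((4 + 44*(-1404)) + 840*(1 + 840)) + 324 = ((4 - 61776) + 840*841) + 324 = (-61772 + 706440) + 324 = 644668 + 324 = 644992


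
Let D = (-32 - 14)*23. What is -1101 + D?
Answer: -2159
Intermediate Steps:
D = -1058 (D = -46*23 = -1058)
-1101 + D = -1101 - 1058 = -2159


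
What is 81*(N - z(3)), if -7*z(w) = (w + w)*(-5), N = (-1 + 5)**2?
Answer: 6642/7 ≈ 948.86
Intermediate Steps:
N = 16 (N = 4**2 = 16)
z(w) = 10*w/7 (z(w) = -(w + w)*(-5)/7 = -2*w*(-5)/7 = -(-10)*w/7 = 10*w/7)
81*(N - z(3)) = 81*(16 - 10*3/7) = 81*(16 - 1*30/7) = 81*(16 - 30/7) = 81*(82/7) = 6642/7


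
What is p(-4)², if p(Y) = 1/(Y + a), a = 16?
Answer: 1/144 ≈ 0.0069444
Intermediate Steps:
p(Y) = 1/(16 + Y) (p(Y) = 1/(Y + 16) = 1/(16 + Y))
p(-4)² = (1/(16 - 4))² = (1/12)² = 1/144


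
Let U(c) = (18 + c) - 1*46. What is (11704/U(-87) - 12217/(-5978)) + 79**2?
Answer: 4221938713/687470 ≈ 6141.3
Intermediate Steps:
U(c) = -28 + c (U(c) = (18 + c) - 46 = -28 + c)
(11704/U(-87) - 12217/(-5978)) + 79**2 = (11704/(-28 - 87) - 12217/(-5978)) + 79**2 = (11704/(-115) - 12217*(-1/5978)) + 6241 = (11704*(-1/115) + 12217/5978) + 6241 = (-11704/115 + 12217/5978) + 6241 = -68561557/687470 + 6241 = 4221938713/687470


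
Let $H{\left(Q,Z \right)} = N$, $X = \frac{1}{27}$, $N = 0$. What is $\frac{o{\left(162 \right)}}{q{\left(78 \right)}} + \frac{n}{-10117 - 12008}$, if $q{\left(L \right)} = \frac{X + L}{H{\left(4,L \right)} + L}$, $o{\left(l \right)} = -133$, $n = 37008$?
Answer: $- \frac{298816386}{2219875} \approx -134.61$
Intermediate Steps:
$X = \frac{1}{27} \approx 0.037037$
$H{\left(Q,Z \right)} = 0$
$q{\left(L \right)} = \frac{\frac{1}{27} + L}{L}$ ($q{\left(L \right)} = \frac{\frac{1}{27} + L}{0 + L} = \frac{\frac{1}{27} + L}{L}$)
$\frac{o{\left(162 \right)}}{q{\left(78 \right)}} + \frac{n}{-10117 - 12008} = - \frac{133}{\frac{1}{78} \left(\frac{1}{27} + 78\right)} + \frac{37008}{-10117 - 12008} = - \frac{133}{\frac{1}{78} \cdot \frac{2107}{27}} + \frac{37008}{-22125} = - \frac{133}{\frac{2107}{2106}} + 37008 \left(- \frac{1}{22125}\right) = \left(-133\right) \frac{2106}{2107} - \frac{12336}{7375} = - \frac{40014}{301} - \frac{12336}{7375} = - \frac{298816386}{2219875}$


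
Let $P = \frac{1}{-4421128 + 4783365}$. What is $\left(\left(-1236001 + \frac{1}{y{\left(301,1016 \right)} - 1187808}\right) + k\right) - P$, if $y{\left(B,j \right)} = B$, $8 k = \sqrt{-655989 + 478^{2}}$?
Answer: $- \frac{531676920985046903}{430158973159} + \frac{i \sqrt{427505}}{8} \approx -1.236 \cdot 10^{6} + 81.73 i$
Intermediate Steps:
$k = \frac{i \sqrt{427505}}{8}$ ($k = \frac{\sqrt{-655989 + 478^{2}}}{8} = \frac{\sqrt{-655989 + 228484}}{8} = \frac{\sqrt{-427505}}{8} = \frac{i \sqrt{427505}}{8} \approx 81.73 i$)
$P = \frac{1}{362237} \approx 2.7606 \cdot 10^{-6}$
$\left(\left(-1236001 + \frac{1}{y{\left(301,1016 \right)} - 1187808}\right) + k\right) - P = \left(\left(-1236001 + \frac{1}{301 - 1187808}\right) + \frac{i \sqrt{427505}}{8}\right) - \frac{1}{362237} = \left(\left(-1236001 + \frac{1}{-1187507}\right) + \frac{i \sqrt{427505}}{8}\right) - \frac{1}{362237} = \left(\left(-1236001 - \frac{1}{1187507}\right) + \frac{i \sqrt{427505}}{8}\right) - \frac{1}{362237} = \left(- \frac{1467759839508}{1187507} + \frac{i \sqrt{427505}}{8}\right) - \frac{1}{362237} = - \frac{531676920985046903}{430158973159} + \frac{i \sqrt{427505}}{8}$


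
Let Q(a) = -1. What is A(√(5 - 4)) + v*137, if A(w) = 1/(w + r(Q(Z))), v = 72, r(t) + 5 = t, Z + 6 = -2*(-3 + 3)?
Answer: 49319/5 ≈ 9863.8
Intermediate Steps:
Z = -6 (Z = -6 - 2*(-3 + 3) = -6 - 2*0 = -6 + 0 = -6)
r(t) = -5 + t
A(w) = 1/(-6 + w) (A(w) = 1/(w + (-5 - 1)) = 1/(w - 6) = 1/(-6 + w))
A(√(5 - 4)) + v*137 = 1/(-6 + √(5 - 4)) + 72*137 = 1/(-6 + √1) + 9864 = 1/(-6 + 1) + 9864 = 1/(-5) + 9864 = -⅕ + 9864 = 49319/5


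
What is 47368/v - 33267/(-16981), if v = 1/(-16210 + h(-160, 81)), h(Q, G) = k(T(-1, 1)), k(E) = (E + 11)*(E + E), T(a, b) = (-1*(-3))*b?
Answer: -12971044951741/16981 ≈ -7.6386e+8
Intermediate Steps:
T(a, b) = 3*b
k(E) = 2*E*(11 + E) (k(E) = (11 + E)*(2*E) = 2*E*(11 + E))
h(Q, G) = 84 (h(Q, G) = 2*(3*1)*(11 + 3*1) = 2*3*(11 + 3) = 2*3*14 = 84)
v = -1/16126 (v = 1/(-16210 + 84) = 1/(-16126) = -1/16126 ≈ -6.2012e-5)
47368/v - 33267/(-16981) = 47368/(-1/16126) - 33267/(-16981) = 47368*(-16126) - 33267*(-1/16981) = -763856368 + 33267/16981 = -12971044951741/16981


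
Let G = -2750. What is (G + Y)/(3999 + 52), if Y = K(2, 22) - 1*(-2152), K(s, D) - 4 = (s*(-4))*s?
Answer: -610/4051 ≈ -0.15058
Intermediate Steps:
K(s, D) = 4 - 4*s² (K(s, D) = 4 + (s*(-4))*s = 4 + (-4*s)*s = 4 - 4*s²)
Y = 2140 (Y = (4 - 4*2²) - 1*(-2152) = (4 - 4*4) + 2152 = (4 - 16) + 2152 = -12 + 2152 = 2140)
(G + Y)/(3999 + 52) = (-2750 + 2140)/(3999 + 52) = -610/4051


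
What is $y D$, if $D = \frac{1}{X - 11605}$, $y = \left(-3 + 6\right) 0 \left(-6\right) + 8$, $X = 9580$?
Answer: $- \frac{8}{2025} \approx -0.0039506$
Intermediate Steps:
$y = 8$ ($y = 3 \cdot 0 \left(-6\right) + 8 = 0 \left(-6\right) + 8 = 0 + 8 = 8$)
$D = - \frac{1}{2025}$ ($D = \frac{1}{9580 - 11605} = \frac{1}{-2025} = - \frac{1}{2025} \approx -0.00049383$)
$y D = 8 \left(- \frac{1}{2025}\right) = - \frac{8}{2025}$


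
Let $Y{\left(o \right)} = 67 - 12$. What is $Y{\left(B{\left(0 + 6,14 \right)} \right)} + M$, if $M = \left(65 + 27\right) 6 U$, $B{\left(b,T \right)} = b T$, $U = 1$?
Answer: $607$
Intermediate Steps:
$B{\left(b,T \right)} = T b$
$Y{\left(o \right)} = 55$
$M = 552$ ($M = \left(65 + 27\right) 6 \cdot 1 = 92 \cdot 6 = 552$)
$Y{\left(B{\left(0 + 6,14 \right)} \right)} + M = 55 + 552 = 607$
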